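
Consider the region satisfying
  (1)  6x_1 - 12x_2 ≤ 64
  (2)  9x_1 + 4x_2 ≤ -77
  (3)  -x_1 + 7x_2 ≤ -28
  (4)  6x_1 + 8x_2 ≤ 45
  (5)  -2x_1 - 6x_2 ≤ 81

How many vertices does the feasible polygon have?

4

Of the 10 pairwise boundary intersections, those satisfying every inequality are:
  (-167/33, -173/22)
  (-49/5, -307/30)
  (-427/67, -329/67)
  (-399/20, -137/20)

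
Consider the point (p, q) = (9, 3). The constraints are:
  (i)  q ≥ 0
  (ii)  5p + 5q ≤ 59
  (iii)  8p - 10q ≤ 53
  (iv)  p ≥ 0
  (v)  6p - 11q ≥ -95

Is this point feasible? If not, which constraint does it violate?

Constraint (ii): 5p + 5q = 60, which is not ≤ 59. All other constraints are satisfied.

not feasible — violates (ii)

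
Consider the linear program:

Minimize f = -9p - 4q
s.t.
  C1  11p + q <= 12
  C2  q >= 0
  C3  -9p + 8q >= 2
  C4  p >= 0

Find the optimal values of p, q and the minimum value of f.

Vertices and f = -9p - 4q:
  (94/97, 130/97) → f = -1366/97
  (0, 12) → f = -48
  (0, 1/4) → f = -1

At the optimal vertex, 11p + q = 12 and p = 0.
Solving simultaneously gives p = 0, q = 12.

p = 0, q = 12, minimum f = -48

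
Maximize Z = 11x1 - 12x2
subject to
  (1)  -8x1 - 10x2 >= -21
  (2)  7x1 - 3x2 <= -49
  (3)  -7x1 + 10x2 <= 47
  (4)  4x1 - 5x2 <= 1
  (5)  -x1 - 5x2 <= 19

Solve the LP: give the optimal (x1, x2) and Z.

x1 = -151/19, x2 = -42/19, maximum Z = -1157/19

Vertices and Z = 11x1 - 12x2:
  (-349/49, -2/7) → Z = -3671/49
  (-151/19, -42/19) → Z = -1157/19
  (-85/9, -86/45) → Z = -3643/45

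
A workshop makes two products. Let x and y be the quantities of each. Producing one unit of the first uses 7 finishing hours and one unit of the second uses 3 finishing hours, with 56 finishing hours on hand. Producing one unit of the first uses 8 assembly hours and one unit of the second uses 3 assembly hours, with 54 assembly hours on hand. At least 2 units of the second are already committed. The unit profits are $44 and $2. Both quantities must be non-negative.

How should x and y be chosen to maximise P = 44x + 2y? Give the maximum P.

Corner points and P = 44x + 2y:
  (0, 18) → P = 36
  (0, 2) → P = 4
  (6, 2) → P = 268

The binding constraints are 8x + 3y = 54 and y = 2.
Solving simultaneously gives x = 6, y = 2.

x = 6, y = 2, maximum P = 268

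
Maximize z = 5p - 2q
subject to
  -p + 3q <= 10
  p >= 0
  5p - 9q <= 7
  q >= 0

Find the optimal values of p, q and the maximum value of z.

p = 37/2, q = 19/2, maximum z = 147/2

Vertices and z = 5p - 2q:
  (0, 10/3) → z = -20/3
  (37/2, 19/2) → z = 147/2
  (0, 0) → z = 0
  (7/5, 0) → z = 7

The optimum lies where -p + 3q = 10 and 5p - 9q = 7.
Solving simultaneously gives p = 37/2, q = 19/2.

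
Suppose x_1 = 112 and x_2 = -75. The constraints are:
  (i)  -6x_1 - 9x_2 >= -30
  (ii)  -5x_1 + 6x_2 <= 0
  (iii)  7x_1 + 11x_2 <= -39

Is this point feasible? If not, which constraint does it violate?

feasible

(i): 3 ≥ -30 ✓
(ii): -1010 ≤ 0 ✓
(iii): -41 ≤ -39 ✓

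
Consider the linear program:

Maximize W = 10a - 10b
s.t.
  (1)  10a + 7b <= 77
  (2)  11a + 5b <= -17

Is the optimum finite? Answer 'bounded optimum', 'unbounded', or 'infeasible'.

unbounded

From the feasible point (-56/3, 113/3), moving in the direction (5, -11) keeps every constraint satisfied while W increases without bound.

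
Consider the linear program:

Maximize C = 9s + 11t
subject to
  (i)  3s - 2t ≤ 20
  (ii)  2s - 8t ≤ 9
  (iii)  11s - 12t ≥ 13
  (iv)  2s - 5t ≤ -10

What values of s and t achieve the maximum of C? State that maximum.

Extreme points and C = 9s + 11t:
  (107/7, 181/14) → C = 3917/14
  (120/11, 70/11) → C = 1850/11
  (185/31, 136/31) → C = 3161/31

s = 107/7, t = 181/14, maximum C = 3917/14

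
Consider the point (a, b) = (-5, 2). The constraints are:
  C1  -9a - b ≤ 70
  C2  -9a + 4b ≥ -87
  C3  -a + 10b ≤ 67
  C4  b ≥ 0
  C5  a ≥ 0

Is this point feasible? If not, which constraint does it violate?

Constraint C5: a = -5, which is not ≥ 0. All other constraints are satisfied.

not feasible — violates C5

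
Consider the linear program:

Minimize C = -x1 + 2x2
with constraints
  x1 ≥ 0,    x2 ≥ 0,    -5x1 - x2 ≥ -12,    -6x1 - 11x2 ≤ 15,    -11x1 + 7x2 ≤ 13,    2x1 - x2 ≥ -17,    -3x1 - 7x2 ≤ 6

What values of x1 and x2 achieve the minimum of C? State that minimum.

Extreme points and C = -x1 + 2x2:
  (0, 0) → C = 0
  (0, 13/7) → C = 26/7
  (12/5, 0) → C = -12/5
  (71/46, 197/46) → C = 323/46

x1 = 12/5, x2 = 0, minimum C = -12/5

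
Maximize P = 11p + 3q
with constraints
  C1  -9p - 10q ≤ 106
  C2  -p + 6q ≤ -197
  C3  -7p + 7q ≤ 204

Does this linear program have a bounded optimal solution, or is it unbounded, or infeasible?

From the feasible point (667/32, -1879/64), moving in the direction (6, 1) keeps every constraint satisfied while P increases without bound.

unbounded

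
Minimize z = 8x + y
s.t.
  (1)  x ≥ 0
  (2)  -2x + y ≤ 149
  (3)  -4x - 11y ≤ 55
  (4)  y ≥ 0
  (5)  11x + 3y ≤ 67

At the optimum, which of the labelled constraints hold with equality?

Extreme points and z = 8x + y:
  (0, 0) → z = 0
  (0, 67/3) → z = 67/3
  (67/11, 0) → z = 536/11

The minimum is at (0, 0). Substituting into each constraint, equality holds for (1) and (4); the remaining constraints have slack.

(1) and (4)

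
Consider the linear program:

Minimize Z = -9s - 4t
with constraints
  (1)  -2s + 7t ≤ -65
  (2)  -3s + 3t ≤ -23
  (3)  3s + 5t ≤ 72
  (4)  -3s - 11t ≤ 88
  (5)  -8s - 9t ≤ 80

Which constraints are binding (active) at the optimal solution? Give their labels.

(3) and (4)

Corner points and Z = -9s - 4t:
  (829/31, -51/31) → Z = -7257/31
  (99/43, -371/43) → Z = 593/43
  (616/9, -80/3) → Z = -1528/3

The minimum is at (616/9, -80/3). Substituting into each constraint, equality holds for (3) and (4); the remaining constraints have slack.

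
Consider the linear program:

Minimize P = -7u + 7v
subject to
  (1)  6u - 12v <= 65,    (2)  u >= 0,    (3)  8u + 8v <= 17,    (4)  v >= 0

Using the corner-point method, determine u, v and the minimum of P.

u = 17/8, v = 0, minimum P = -119/8

Extreme points and P = -7u + 7v:
  (0, 17/8) → P = 119/8
  (0, 0) → P = 0
  (17/8, 0) → P = -119/8

At the optimal vertex, 8u + 8v = 17 and v = 0.
Solving simultaneously gives u = 17/8, v = 0.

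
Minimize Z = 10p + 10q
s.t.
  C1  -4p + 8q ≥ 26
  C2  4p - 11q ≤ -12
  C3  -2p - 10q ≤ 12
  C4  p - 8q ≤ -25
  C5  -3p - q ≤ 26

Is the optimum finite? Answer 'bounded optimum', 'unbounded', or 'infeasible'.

Feasible corners and Z = 10p + 10q:
  (-1/3, 37/12) → Z = 55/2
  (-233/25, 49/25) → Z = -368/5
The feasible region has finitely many vertices and no improving ray; the minimum is -368/5 at (-233/25, 49/25).

bounded optimum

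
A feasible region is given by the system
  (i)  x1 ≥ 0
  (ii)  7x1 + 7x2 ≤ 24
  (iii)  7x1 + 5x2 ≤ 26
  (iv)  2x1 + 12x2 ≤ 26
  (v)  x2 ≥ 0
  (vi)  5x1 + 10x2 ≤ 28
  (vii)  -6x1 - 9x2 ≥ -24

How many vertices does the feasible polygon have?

5

Pairwise boundary intersections that survive every other constraint:
  (0, 13/6)
  (0, 0)
  (24/7, 0)
  (16/7, 8/7)
  (1, 2)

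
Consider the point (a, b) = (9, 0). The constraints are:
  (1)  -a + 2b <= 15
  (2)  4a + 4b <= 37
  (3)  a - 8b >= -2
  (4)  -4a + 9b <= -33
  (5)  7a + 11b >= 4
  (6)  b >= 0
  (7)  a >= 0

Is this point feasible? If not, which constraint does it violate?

(1): -9 ≤ 15 ✓
(2): 36 ≤ 37 ✓
(3): 9 ≥ -2 ✓
(4): -36 ≤ -33 ✓
(5): 63 ≥ 4 ✓
(6): 0 ≥ 0 ✓
(7): 9 ≥ 0 ✓

feasible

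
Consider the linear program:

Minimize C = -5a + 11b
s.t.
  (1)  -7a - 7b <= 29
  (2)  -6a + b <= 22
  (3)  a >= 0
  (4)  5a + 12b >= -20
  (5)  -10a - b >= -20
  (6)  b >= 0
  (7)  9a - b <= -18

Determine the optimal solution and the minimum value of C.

Feasible corners and C = -5a + 11b:
  (0, 20) → C = 220
  (0, 18) → C = 198
  (2/19, 360/19) → C = 3950/19

a = 0, b = 18, minimum C = 198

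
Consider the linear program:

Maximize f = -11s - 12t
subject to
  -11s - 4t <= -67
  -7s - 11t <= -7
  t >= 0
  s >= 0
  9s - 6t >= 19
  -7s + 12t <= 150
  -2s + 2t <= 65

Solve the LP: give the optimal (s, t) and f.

Vertices and f = -11s - 12t:
  (67/11, 0) → f = -67
  (239/51, 197/51) → f = -4993/51
  (188/11, 1483/66) → f = -5034/11
The feasible region is unbounded (it extends along (12, 7), (1, 0)), but f strictly decreases along every unbounded feasible direction, so there is no improving ray and the maximum is attained at a vertex.

At the optimal vertex, -11s - 4t = -67 and t = 0.
Solving simultaneously gives s = 67/11, t = 0.

s = 67/11, t = 0, maximum f = -67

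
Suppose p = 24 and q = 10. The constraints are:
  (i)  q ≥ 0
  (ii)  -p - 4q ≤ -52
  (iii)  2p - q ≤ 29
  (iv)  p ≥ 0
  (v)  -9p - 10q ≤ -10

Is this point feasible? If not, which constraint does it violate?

not feasible — violates (iii)

Constraint (iii): 2p - q = 38, which is not ≤ 29. All other constraints are satisfied.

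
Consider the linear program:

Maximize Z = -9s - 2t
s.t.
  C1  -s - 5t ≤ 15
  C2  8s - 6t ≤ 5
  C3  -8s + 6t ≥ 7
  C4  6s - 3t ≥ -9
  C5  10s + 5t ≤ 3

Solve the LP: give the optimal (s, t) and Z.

s = -30/11, t = -27/11, maximum Z = 324/11

Feasible corners and Z = -9s - 2t:
  (-125/46, -113/46) → Z = 1351/46
  (-30/11, -27/11) → Z = 324/11
  (-17/100, 47/50) → Z = -7/20
  (-3/5, 9/5) → Z = 9/5

At the optimal vertex, -s - 5t = 15 and 6s - 3t = -9.
Solving simultaneously gives s = -30/11, t = -27/11.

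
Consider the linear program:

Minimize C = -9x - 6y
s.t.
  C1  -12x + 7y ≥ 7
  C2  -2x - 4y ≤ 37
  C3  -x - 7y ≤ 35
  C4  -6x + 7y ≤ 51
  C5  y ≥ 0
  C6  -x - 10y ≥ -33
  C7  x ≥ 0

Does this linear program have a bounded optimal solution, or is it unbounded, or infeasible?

Corner points and C = -9x - 6y:
  (161/127, 403/127) → C = -3867/127
  (0, 1) → C = -6
  (0, 33/10) → C = -99/5
The feasible region has finitely many vertices and no improving ray; the minimum is -3867/127 at (161/127, 403/127).

bounded optimum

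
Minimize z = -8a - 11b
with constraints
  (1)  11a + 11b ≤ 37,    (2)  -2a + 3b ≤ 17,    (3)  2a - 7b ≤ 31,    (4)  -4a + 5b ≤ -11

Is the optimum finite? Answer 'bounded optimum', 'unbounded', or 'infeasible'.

bounded optimum

Vertices and z = -8a - 11b:
  (200/33, -89/33) → z = -207/11
  (34/11, 3/11) → z = -305/11
  (-13/3, -17/3) → z = 97
The feasible region has finitely many vertices and no improving ray; the minimum is -305/11 at (34/11, 3/11).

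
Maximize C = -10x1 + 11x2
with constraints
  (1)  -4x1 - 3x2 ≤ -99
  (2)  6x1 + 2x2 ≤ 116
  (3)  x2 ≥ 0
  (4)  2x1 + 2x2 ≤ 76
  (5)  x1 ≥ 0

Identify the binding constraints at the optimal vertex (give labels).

Vertices and C = -10x1 + 11x2:
  (15, 13) → C = -7
  (0, 33) → C = 363
  (10, 28) → C = 208
  (0, 38) → C = 418

The maximum is at (0, 38). Substituting into each constraint, equality holds for (4) and (5); the remaining constraints have slack.

(4) and (5)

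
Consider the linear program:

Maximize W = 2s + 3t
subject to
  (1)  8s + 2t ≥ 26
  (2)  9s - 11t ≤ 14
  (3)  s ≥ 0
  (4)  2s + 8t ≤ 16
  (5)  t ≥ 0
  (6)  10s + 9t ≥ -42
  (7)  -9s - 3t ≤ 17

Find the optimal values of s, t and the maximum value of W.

s = 144/47, t = 58/47, maximum W = 462/47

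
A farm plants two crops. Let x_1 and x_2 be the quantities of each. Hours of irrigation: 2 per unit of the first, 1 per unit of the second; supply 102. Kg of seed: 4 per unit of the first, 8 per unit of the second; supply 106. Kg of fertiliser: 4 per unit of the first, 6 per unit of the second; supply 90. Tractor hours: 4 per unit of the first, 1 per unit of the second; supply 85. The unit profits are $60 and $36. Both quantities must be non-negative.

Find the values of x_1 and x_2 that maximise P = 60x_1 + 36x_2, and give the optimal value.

Vertices and P = 60x_1 + 36x_2:
  (0, 0) → P = 0
  (0, 53/4) → P = 477
  (85/4, 0) → P = 1275
  (21/2, 8) → P = 918
  (21, 1) → P = 1296

At the optimal vertex, 4x_1 + 6x_2 = 90 and 4x_1 + x_2 = 85.
Solving simultaneously gives x_1 = 21, x_2 = 1.

x_1 = 21, x_2 = 1, maximum P = 1296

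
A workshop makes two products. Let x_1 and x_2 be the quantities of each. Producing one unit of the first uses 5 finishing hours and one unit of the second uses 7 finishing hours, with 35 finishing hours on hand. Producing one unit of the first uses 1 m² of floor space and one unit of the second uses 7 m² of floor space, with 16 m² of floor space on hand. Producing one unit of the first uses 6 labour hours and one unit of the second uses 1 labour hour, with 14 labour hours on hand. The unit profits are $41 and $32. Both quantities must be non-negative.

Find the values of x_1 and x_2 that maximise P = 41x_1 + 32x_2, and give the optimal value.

Feasible corners and P = 41x_1 + 32x_2:
  (0, 0) → P = 0
  (0, 16/7) → P = 512/7
  (7/3, 0) → P = 287/3
  (2, 2) → P = 146

The binding constraints are x_1 + 7x_2 = 16 and 6x_1 + x_2 = 14.
Solving simultaneously gives x_1 = 2, x_2 = 2.

x_1 = 2, x_2 = 2, maximum P = 146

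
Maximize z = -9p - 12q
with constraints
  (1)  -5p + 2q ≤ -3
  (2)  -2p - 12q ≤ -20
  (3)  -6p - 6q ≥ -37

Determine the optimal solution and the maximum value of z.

Feasible corners and z = -9p - 12q:
  (19/16, 47/32) → z = -453/16
  (46/21, 167/42) → z = -472/7
  (27/5, 23/30) → z = -289/5

p = 19/16, q = 47/32, maximum z = -453/16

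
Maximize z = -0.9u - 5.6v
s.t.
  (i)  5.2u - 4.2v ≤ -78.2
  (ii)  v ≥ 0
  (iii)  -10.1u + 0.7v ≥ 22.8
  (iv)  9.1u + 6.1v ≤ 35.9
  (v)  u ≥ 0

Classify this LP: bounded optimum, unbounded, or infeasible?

The boundaries 5.2u - 4.2v = -78.2 and v = 0 meet at (-391/26, 0), but that point violates u ≥ 0. Every candidate vertex is excluded by some other constraint, so the feasible region is empty.

infeasible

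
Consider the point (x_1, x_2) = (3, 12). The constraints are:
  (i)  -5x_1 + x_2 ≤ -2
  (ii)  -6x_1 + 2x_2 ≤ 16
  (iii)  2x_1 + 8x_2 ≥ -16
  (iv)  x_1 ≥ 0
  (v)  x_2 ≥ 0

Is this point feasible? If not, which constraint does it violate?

feasible

(i): -3 ≤ -2 ✓
(ii): 6 ≤ 16 ✓
(iii): 102 ≥ -16 ✓
(iv): 3 ≥ 0 ✓
(v): 12 ≥ 0 ✓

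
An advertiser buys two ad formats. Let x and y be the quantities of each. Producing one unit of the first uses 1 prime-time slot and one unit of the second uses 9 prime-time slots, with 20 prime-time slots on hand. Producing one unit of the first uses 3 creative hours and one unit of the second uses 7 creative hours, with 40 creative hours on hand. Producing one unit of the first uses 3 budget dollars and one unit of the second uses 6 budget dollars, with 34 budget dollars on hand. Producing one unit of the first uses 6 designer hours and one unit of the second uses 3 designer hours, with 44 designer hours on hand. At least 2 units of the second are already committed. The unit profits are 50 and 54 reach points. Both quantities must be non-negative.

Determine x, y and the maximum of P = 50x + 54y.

Extreme points and P = 50x + 54y:
  (0, 20/9) → P = 120
  (0, 2) → P = 108
  (2, 2) → P = 208

At the optimal vertex, x + 9y = 20 and y = 2.
Solving simultaneously gives x = 2, y = 2.

x = 2, y = 2, maximum P = 208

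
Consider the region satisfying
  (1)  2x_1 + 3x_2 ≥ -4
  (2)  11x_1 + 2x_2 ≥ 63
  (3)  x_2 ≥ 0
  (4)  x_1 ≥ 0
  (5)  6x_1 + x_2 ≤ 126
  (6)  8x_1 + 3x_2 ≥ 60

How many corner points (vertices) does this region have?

Pairwise boundary intersections that survive every other constraint:
  (0, 63/2)
  (69/17, 156/17)
  (21, 0)
  (15/2, 0)
  (0, 126)

5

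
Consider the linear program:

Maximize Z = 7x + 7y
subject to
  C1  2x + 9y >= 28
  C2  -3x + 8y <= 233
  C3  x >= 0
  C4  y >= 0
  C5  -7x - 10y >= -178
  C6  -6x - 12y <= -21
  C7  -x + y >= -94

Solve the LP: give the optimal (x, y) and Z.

x = 178/7, y = 0, maximum Z = 178

The binding constraints are y = 0 and -7x - 10y = -178.
Solving simultaneously gives x = 178/7, y = 0.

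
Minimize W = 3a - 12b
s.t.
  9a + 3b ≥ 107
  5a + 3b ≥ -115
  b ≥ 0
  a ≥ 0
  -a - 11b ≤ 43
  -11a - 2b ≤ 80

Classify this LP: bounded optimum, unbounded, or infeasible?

From the feasible point (107/9, 0), moving in the direction (0, 1) keeps every constraint satisfied while W decreases without bound.

unbounded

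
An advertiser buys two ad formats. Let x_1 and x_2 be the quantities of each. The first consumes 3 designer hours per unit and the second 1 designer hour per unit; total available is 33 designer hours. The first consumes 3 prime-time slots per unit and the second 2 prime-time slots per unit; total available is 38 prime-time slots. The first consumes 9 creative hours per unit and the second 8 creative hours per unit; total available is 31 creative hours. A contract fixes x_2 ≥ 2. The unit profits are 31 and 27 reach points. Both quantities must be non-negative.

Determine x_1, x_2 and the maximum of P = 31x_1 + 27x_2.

x_1 = 5/3, x_2 = 2, maximum P = 317/3

Vertices and P = 31x_1 + 27x_2:
  (0, 31/8) → P = 837/8
  (0, 2) → P = 54
  (5/3, 2) → P = 317/3

The optimum lies where 9x_1 + 8x_2 = 31 and x_2 = 2.
Solving simultaneously gives x_1 = 5/3, x_2 = 2.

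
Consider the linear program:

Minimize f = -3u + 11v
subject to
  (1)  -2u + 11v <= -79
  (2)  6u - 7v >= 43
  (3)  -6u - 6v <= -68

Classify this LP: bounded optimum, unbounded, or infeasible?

unbounded

From the feasible point (47/3, -13/3), moving in the direction (6, -6) keeps every constraint satisfied while f decreases without bound.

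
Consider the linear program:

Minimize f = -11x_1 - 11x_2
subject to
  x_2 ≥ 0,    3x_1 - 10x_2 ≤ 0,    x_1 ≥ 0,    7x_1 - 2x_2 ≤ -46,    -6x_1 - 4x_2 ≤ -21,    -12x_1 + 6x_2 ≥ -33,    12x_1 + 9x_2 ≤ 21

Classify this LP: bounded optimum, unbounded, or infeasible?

The boundaries x_1 = 0 and 7x_1 - 2x_2 = -46 meet at (0, 23), but that point violates 12x_1 + 9x_2 ≤ 21. Every candidate vertex is excluded by some other constraint, so the feasible region is empty.

infeasible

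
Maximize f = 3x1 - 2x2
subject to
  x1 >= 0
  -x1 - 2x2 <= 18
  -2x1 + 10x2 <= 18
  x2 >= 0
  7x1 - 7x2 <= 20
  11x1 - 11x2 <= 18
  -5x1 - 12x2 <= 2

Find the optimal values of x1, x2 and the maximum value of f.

Corner points and f = 3x1 - 2x2:
  (0, 9/5) → f = -18/5
  (0, 0) → f = 0
  (189/44, 117/44) → f = 333/44
  (18/11, 0) → f = 54/11

The optimum lies where -2x1 + 10x2 = 18 and 11x1 - 11x2 = 18.
Solving simultaneously gives x1 = 189/44, x2 = 117/44.

x1 = 189/44, x2 = 117/44, maximum f = 333/44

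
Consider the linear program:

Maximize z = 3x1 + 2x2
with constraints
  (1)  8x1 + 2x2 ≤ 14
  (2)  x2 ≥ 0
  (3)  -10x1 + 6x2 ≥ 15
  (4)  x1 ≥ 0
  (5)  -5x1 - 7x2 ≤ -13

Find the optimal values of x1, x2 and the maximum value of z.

x1 = 0, x2 = 7, maximum z = 14

Extreme points and z = 3x1 + 2x2:
  (27/34, 65/17) → z = 341/34
  (0, 7) → z = 14
  (0, 5/2) → z = 5

The optimum lies where 8x1 + 2x2 = 14 and x1 = 0.
Solving simultaneously gives x1 = 0, x2 = 7.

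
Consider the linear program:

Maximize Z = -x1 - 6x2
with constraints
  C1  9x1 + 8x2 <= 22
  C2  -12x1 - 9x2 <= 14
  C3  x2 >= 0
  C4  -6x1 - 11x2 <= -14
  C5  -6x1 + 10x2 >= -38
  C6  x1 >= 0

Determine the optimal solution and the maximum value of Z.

Extreme points and Z = -x1 - 6x2:
  (22/9, 0) → Z = -22/9
  (0, 11/4) → Z = -33/2
  (7/3, 0) → Z = -7/3
  (0, 14/11) → Z = -84/11

At the optimal vertex, x2 = 0 and -6x1 - 11x2 = -14.
Solving simultaneously gives x1 = 7/3, x2 = 0.

x1 = 7/3, x2 = 0, maximum Z = -7/3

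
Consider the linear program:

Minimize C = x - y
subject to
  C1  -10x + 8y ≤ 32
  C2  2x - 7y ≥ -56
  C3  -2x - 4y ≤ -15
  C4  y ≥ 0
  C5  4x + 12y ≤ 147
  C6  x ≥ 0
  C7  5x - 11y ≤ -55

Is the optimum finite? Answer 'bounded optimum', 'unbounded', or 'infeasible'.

Feasible corners and C = x - y:
  (112/27, 248/27) → C = -136/27
  (44/35, 39/7) → C = -151/35
  (357/52, 259/26) → C = -161/52
  (957/104, 955/104) → C = 1/52
The feasible region has finitely many vertices and no improving ray; the minimum is -136/27 at (112/27, 248/27).

bounded optimum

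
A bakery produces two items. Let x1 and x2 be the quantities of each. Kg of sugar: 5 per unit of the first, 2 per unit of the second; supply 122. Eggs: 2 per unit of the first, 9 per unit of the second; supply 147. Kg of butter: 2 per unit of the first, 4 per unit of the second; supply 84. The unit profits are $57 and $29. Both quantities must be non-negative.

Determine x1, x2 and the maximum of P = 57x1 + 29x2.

Extreme points and P = 57x1 + 29x2:
  (0, 0) → P = 0
  (0, 49/3) → P = 1421/3
  (122/5, 0) → P = 6954/5
  (20, 11) → P = 1459
  (84/5, 63/5) → P = 1323

At the optimal vertex, 5x1 + 2x2 = 122 and 2x1 + 4x2 = 84.
Solving simultaneously gives x1 = 20, x2 = 11.

x1 = 20, x2 = 11, maximum P = 1459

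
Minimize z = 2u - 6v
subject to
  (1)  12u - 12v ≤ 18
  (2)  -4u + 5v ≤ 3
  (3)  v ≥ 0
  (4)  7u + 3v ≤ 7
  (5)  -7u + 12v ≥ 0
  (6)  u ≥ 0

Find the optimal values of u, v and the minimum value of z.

The optimum lies where -4u + 5v = 3 and 7u + 3v = 7.
Solving simultaneously gives u = 26/47, v = 49/47.

u = 26/47, v = 49/47, minimum z = -242/47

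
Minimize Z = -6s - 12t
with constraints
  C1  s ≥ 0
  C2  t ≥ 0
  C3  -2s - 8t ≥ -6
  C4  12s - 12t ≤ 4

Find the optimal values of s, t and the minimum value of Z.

s = 13/15, t = 8/15, minimum Z = -58/5

Feasible corners and Z = -6s - 12t:
  (0, 0) → Z = 0
  (0, 3/4) → Z = -9
  (1/3, 0) → Z = -2
  (13/15, 8/15) → Z = -58/5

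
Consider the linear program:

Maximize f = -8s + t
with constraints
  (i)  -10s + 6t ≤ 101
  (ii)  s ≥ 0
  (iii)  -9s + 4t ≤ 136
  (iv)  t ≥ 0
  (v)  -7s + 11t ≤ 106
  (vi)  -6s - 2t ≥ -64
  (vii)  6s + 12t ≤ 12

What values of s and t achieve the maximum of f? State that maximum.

s = 0, t = 1, maximum f = 1

Feasible corners and f = -8s + t:
  (0, 0) → f = 0
  (0, 1) → f = 1
  (2, 0) → f = -16

The binding constraints are s = 0 and 6s + 12t = 12.
Solving simultaneously gives s = 0, t = 1.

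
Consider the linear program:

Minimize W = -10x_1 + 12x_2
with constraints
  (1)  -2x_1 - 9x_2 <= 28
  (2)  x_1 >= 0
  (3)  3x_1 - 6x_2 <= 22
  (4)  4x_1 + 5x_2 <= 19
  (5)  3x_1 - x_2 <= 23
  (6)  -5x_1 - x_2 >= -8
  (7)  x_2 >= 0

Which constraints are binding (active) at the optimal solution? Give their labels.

(6) and (7)

Extreme points and W = -10x_1 + 12x_2:
  (0, 19/5) → W = 228/5
  (0, 0) → W = 0
  (1, 3) → W = 26
  (8/5, 0) → W = -16

The minimum is at (8/5, 0). Substituting into each constraint, equality holds for (6) and (7); the remaining constraints have slack.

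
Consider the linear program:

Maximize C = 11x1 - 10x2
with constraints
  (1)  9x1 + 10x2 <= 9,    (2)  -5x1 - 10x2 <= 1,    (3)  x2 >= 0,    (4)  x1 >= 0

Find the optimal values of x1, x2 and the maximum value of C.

Corner points and C = 11x1 - 10x2:
  (1, 0) → C = 11
  (0, 9/10) → C = -9
  (0, 0) → C = 0

The binding constraints are 9x1 + 10x2 = 9 and x2 = 0.
Solving simultaneously gives x1 = 1, x2 = 0.

x1 = 1, x2 = 0, maximum C = 11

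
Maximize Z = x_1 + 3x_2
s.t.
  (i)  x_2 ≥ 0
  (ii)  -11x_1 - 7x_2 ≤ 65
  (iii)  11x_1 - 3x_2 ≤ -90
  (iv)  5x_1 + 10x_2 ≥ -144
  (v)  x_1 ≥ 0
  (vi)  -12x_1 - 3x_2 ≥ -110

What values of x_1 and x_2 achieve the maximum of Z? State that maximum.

Corner points and Z = x_1 + 3x_2:
  (0, 30) → Z = 90
  (20/23, 2290/69) → Z = 2310/23
  (0, 110/3) → Z = 110

The binding constraints are x_1 = 0 and -12x_1 - 3x_2 = -110.
Solving simultaneously gives x_1 = 0, x_2 = 110/3.

x_1 = 0, x_2 = 110/3, maximum Z = 110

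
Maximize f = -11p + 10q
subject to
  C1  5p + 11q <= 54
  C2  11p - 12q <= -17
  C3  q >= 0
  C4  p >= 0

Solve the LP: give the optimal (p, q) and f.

p = 0, q = 54/11, maximum f = 540/11

Extreme points and f = -11p + 10q:
  (461/181, 679/181) → f = 1719/181
  (0, 54/11) → f = 540/11
  (0, 17/12) → f = 85/6

The binding constraints are 5p + 11q = 54 and p = 0.
Solving simultaneously gives p = 0, q = 54/11.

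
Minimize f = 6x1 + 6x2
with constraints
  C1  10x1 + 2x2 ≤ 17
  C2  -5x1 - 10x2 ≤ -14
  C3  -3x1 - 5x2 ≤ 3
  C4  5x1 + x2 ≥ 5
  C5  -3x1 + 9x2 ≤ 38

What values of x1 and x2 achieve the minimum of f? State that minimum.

x1 = 4/5, x2 = 1, minimum f = 54/5

Feasible corners and f = 6x1 + 6x2:
  (71/45, 11/18) → f = 197/15
  (77/96, 431/96) → f = 127/4
  (4/5, 1) → f = 54/5
  (7/48, 205/48) → f = 53/2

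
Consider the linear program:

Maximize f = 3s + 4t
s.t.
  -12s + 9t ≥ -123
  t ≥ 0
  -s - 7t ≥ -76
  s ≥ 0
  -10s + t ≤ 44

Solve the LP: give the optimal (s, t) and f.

Corner points and f = 3s + 4t:
  (41/4, 0) → f = 123/4
  (515/31, 263/31) → f = 2597/31
  (0, 0) → f = 0
  (0, 76/7) → f = 304/7

The binding constraints are -12s + 9t = -123 and -s - 7t = -76.
Solving simultaneously gives s = 515/31, t = 263/31.

s = 515/31, t = 263/31, maximum f = 2597/31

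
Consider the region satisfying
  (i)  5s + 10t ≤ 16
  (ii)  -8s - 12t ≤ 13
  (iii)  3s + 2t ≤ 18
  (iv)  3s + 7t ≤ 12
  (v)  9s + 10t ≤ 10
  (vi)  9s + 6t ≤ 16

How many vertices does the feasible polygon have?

The feasible vertices (each the meet of two boundaries and inside every other half-plane) are:
  (-8/5, 12/5)
  (-3/2, 47/20)
  (-47/4, 27/4)
  (9/2, -49/12)
  (25/9, -3/2)

5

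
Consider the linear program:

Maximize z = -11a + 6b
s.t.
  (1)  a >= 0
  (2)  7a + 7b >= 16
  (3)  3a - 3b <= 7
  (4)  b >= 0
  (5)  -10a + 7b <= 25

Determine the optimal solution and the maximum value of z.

a = 0, b = 25/7, maximum z = 150/7

Corner points and z = -11a + 6b:
  (0, 16/7) → z = 96/7
  (0, 25/7) → z = 150/7
  (16/7, 0) → z = -176/7
  (7/3, 0) → z = -77/3
The feasible region is unbounded (it extends along (7, 10), (1, 1)), but z strictly decreases along every unbounded feasible direction, so there is no improving ray and the maximum is attained at a vertex.

The binding constraints are a = 0 and -10a + 7b = 25.
Solving simultaneously gives a = 0, b = 25/7.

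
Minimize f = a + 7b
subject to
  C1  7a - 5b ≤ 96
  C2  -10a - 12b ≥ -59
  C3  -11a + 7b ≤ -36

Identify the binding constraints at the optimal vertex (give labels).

Extreme points and f = a + 7b:
  (1447/134, -547/134) → f = -1191/67
  (-82, -134) → f = -1020
  (845/202, 289/202) → f = 1434/101

The minimum is at (-82, -134). Substituting into each constraint, equality holds for C1 and C3; the remaining constraints have slack.

C1 and C3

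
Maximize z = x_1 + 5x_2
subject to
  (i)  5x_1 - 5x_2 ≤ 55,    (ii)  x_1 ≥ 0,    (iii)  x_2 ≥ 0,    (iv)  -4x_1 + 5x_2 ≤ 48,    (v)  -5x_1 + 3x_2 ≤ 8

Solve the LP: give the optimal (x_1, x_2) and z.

x_1 = 103, x_2 = 92, maximum z = 563

Corner points and z = x_1 + 5x_2:
  (11, 0) → z = 11
  (103, 92) → z = 563
  (0, 0) → z = 0
  (0, 8/3) → z = 40/3
  (8, 16) → z = 88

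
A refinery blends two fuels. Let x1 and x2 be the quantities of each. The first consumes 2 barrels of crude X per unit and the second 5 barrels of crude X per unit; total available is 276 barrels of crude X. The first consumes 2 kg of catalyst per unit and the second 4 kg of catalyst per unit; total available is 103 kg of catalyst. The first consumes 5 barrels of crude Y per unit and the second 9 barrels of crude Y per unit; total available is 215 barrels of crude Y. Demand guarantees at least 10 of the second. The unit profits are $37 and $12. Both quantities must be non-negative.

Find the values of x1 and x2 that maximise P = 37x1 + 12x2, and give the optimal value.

Corner points and P = 37x1 + 12x2:
  (0, 215/9) → P = 860/3
  (0, 10) → P = 120
  (25, 10) → P = 1045

x1 = 25, x2 = 10, maximum P = 1045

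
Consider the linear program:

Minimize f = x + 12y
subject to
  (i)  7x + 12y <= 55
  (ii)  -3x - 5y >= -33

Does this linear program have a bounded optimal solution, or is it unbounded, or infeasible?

unbounded

From the feasible point (121, -66), moving in the direction (5, -3) keeps every constraint satisfied while f decreases without bound.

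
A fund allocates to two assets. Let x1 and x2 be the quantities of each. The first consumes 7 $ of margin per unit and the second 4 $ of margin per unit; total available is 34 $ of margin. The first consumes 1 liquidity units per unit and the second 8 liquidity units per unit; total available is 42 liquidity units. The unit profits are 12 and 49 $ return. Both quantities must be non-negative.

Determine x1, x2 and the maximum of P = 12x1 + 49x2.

x1 = 2, x2 = 5, maximum P = 269

Corner points and P = 12x1 + 49x2:
  (0, 0) → P = 0
  (0, 21/4) → P = 1029/4
  (34/7, 0) → P = 408/7
  (2, 5) → P = 269

The binding constraints are 7x1 + 4x2 = 34 and x1 + 8x2 = 42.
Solving simultaneously gives x1 = 2, x2 = 5.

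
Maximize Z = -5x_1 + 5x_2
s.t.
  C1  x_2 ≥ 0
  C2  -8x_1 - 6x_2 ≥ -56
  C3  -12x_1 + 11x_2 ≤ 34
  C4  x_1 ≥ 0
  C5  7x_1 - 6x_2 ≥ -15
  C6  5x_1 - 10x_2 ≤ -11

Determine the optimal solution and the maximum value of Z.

x_1 = 41/15, x_2 = 256/45, maximum Z = 133/9

Vertices and Z = -5x_1 + 5x_2:
  (41/15, 256/45) → Z = 133/9
  (247/55, 184/55) → Z = -63/11
  (0, 5/2) → Z = 25/2
  (0, 11/10) → Z = 11/2

At the optimal vertex, -8x_1 - 6x_2 = -56 and 7x_1 - 6x_2 = -15.
Solving simultaneously gives x_1 = 41/15, x_2 = 256/45.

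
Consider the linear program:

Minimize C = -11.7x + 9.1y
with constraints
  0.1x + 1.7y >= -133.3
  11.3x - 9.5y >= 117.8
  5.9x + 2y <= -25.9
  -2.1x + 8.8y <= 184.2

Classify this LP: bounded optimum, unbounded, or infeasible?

bounded optimum

Vertices and C = -11.7x + 9.1y:
  (-106609/2016, -151807/2016) → C = -20956/315
  (22257/983, -78388/983) → C = -9737377/9830
  (-19/143, -8979/715) → C = -30999/275
The feasible region has finitely many vertices and no improving ray; the minimum is -9737377/9830 at (22257/983, -78388/983).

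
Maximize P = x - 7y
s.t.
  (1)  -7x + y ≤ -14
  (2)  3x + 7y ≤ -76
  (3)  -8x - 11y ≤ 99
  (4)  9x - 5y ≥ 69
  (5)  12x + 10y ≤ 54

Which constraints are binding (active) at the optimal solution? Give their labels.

(3) and (5)

Vertices and P = x - 7y:
  (143/23, -311/23) → P = 2320/23
  (569/27, -179/9) → P = 4328/27
  (396/13, -405/13) → P = 3231/13

The maximum is at (396/13, -405/13). Substituting into each constraint, equality holds for (3) and (5); the remaining constraints have slack.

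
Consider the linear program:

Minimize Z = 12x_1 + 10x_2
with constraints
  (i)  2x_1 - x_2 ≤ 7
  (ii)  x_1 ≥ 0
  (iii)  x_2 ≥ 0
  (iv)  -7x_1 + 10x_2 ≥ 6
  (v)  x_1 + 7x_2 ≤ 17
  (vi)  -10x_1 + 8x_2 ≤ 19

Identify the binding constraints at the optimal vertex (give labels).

(ii) and (iv)

Feasible corners and Z = 12x_1 + 10x_2:
  (0, 3/5) → Z = 6
  (0, 19/8) → Z = 95/4
  (128/59, 125/59) → Z = 2786/59
  (1/26, 63/26) → Z = 321/13

The minimum is at (0, 3/5). Substituting into each constraint, equality holds for (ii) and (iv); the remaining constraints have slack.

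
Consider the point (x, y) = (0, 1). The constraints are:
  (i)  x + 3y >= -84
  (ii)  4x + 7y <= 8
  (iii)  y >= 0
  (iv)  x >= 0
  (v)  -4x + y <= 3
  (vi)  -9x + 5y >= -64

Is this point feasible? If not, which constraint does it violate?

feasible

(i): 3 ≥ -84 ✓
(ii): 7 ≤ 8 ✓
(iii): 1 ≥ 0 ✓
(iv): 0 ≥ 0 ✓
(v): 1 ≤ 3 ✓
(vi): 5 ≥ -64 ✓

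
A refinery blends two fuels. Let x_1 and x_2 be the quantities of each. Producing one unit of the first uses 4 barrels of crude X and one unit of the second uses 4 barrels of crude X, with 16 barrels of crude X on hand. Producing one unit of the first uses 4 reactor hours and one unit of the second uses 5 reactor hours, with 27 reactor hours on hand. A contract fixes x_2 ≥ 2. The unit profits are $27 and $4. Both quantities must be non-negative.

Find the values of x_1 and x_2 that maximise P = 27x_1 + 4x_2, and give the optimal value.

x_1 = 2, x_2 = 2, maximum P = 62

Corner points and P = 27x_1 + 4x_2:
  (0, 4) → P = 16
  (0, 2) → P = 8
  (2, 2) → P = 62

The optimum lies where 4x_1 + 4x_2 = 16 and x_2 = 2.
Solving simultaneously gives x_1 = 2, x_2 = 2.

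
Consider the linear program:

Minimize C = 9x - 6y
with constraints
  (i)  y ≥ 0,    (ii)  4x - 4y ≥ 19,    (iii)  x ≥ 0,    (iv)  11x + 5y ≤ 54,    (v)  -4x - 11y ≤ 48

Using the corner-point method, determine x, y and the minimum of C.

Extreme points and C = 9x - 6y:
  (19/4, 0) → C = 171/4
  (54/11, 0) → C = 486/11
  (311/64, 7/64) → C = 2757/64

x = 19/4, y = 0, minimum C = 171/4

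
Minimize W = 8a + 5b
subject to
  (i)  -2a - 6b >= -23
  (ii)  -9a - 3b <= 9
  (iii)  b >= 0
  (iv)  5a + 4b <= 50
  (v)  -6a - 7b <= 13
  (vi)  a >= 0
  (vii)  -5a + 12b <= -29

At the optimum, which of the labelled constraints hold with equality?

Corner points and W = 8a + 5b:
  (104/11, 15/22) → W = 1739/22
  (25/3, 19/18) → W = 1295/18
  (10, 0) → W = 80
  (29/5, 0) → W = 232/5

The minimum is at (29/5, 0). Substituting into each constraint, equality holds for (iii) and (vii); the remaining constraints have slack.

(iii) and (vii)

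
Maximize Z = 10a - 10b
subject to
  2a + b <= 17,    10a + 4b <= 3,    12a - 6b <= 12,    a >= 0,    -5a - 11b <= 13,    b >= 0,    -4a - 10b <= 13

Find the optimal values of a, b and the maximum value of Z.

a = 3/10, b = 0, maximum Z = 3

Corner points and Z = 10a - 10b:
  (0, 3/4) → Z = -15/2
  (3/10, 0) → Z = 3
  (0, 0) → Z = 0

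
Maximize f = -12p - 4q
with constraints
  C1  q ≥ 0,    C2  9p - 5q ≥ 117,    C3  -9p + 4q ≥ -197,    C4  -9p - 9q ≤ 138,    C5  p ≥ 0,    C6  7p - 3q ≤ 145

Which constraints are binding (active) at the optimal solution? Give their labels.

C1 and C2

Extreme points and f = -12p - 4q:
  (13, 0) → f = -156
  (145/7, 0) → f = -1740/7
  (187/4, 243/4) → f = -804

The maximum is at (13, 0). Substituting into each constraint, equality holds for C1 and C2; the remaining constraints have slack.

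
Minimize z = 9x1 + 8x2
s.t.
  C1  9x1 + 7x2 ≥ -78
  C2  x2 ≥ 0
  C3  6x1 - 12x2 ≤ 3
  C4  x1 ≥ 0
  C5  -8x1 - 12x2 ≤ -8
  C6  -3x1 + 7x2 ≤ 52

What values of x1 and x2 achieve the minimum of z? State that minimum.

Corner points and z = 9x1 + 8x2:
  (11/14, 1/7) → z = 115/14
  (215/2, 107/2) → z = 2791/2
  (0, 2/3) → z = 16/3
  (0, 52/7) → z = 416/7

At the optimal vertex, x1 = 0 and -8x1 - 12x2 = -8.
Solving simultaneously gives x1 = 0, x2 = 2/3.

x1 = 0, x2 = 2/3, minimum z = 16/3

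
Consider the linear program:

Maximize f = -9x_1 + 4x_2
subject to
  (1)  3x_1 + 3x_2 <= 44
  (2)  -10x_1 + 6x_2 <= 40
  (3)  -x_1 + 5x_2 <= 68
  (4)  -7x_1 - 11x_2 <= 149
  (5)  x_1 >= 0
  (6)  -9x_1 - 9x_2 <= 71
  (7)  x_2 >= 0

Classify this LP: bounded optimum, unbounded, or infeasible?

Vertices and f = -9x_1 + 4x_2:
  (3, 35/3) → f = 59/3
  (44/3, 0) → f = -132
  (0, 20/3) → f = 80/3
  (0, 0) → f = 0
The feasible region has finitely many vertices and no improving ray; the maximum is 80/3 at (0, 20/3).

bounded optimum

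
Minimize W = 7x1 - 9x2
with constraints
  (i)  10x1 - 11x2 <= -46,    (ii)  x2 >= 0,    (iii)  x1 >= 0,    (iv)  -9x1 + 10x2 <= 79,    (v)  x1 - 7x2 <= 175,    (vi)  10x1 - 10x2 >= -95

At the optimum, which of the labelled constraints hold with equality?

Corner points and W = 7x1 - 9x2:
  (0, 46/11) → W = -414/11
  (409, 376) → W = -521
  (0, 79/10) → W = -711/10

The minimum is at (409, 376). Substituting into each constraint, equality holds for (i) and (iv); the remaining constraints have slack.

(i) and (iv)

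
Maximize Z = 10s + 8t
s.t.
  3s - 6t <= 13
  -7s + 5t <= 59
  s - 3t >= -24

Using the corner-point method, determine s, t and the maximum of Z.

s = 61, t = 85/3, maximum Z = 2510/3

Extreme points and Z = 10s + 8t:
  (-419/27, -268/27) → Z = -6334/27
  (61, 85/3) → Z = 2510/3
  (-57/16, 109/16) → Z = 151/8

The optimum lies where 3s - 6t = 13 and s - 3t = -24.
Solving simultaneously gives s = 61, t = 85/3.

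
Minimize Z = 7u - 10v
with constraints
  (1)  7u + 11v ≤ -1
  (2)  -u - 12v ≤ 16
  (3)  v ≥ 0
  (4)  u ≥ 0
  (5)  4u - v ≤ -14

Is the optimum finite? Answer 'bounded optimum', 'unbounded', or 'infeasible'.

The boundaries 7u + 11v = -1 and 4u - v = -14 meet at (-155/51, 94/51), but that point violates u ≥ 0. Every candidate vertex is excluded by some other constraint, so the feasible region is empty.

infeasible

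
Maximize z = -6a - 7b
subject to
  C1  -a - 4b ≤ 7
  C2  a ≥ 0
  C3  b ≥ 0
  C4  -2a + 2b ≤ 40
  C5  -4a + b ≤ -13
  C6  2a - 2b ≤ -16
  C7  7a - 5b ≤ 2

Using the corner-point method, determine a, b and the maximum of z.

a = 7, b = 15, maximum z = -147

Feasible corners and z = -6a - 7b:
  (11, 31) → z = -283
  (51, 71) → z = -803
  (7, 15) → z = -147
  (21, 29) → z = -329

At the optimal vertex, -4a + b = -13 and 2a - 2b = -16.
Solving simultaneously gives a = 7, b = 15.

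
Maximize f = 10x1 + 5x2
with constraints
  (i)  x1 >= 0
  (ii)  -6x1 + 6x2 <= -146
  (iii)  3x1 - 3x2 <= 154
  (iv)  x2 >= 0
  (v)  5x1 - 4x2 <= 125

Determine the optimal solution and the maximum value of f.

Vertices and f = 10x1 + 5x2:
  (73/3, 0) → f = 730/3
  (83/3, 10/3) → f = 880/3
  (25, 0) → f = 250

At the optimal vertex, -6x1 + 6x2 = -146 and 5x1 - 4x2 = 125.
Solving simultaneously gives x1 = 83/3, x2 = 10/3.

x1 = 83/3, x2 = 10/3, maximum f = 880/3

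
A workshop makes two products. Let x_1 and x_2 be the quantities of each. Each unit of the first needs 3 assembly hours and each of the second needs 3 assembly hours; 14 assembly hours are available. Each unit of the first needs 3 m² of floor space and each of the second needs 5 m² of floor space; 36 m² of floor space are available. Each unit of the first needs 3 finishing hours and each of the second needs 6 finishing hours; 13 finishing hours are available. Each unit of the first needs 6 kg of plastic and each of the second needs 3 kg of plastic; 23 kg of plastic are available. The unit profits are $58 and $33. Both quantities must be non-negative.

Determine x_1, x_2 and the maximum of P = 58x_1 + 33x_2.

x_1 = 11/3, x_2 = 1/3, maximum P = 671/3

Vertices and P = 58x_1 + 33x_2:
  (0, 0) → P = 0
  (0, 13/6) → P = 143/2
  (23/6, 0) → P = 667/3
  (11/3, 1/3) → P = 671/3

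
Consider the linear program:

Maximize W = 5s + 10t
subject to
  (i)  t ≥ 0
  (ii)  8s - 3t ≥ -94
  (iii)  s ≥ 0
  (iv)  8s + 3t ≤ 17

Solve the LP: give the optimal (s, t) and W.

s = 0, t = 17/3, maximum W = 170/3

Feasible corners and W = 5s + 10t:
  (0, 0) → W = 0
  (17/8, 0) → W = 85/8
  (0, 17/3) → W = 170/3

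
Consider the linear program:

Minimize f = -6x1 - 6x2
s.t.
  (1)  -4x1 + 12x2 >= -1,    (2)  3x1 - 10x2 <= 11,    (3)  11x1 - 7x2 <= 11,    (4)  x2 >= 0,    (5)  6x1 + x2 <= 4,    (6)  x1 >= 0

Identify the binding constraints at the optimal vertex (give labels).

(5) and (6)

Corner points and f = -6x1 - 6x2:
  (1/4, 0) → f = -3/2
  (49/76, 5/38) → f = -177/38
  (0, 0) → f = 0
  (0, 4) → f = -24

The minimum is at (0, 4). Substituting into each constraint, equality holds for (5) and (6); the remaining constraints have slack.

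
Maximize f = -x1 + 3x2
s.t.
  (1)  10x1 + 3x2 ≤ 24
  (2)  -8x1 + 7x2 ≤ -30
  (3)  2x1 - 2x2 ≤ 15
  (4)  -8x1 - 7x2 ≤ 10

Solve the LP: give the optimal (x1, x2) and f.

x1 = 129/47, x2 = -54/47, maximum f = -291/47

Feasible corners and f = -x1 + 3x2:
  (129/47, -54/47) → f = -291/47
  (93/26, -51/13) → f = -399/26
  (5/4, -20/7) → f = -275/28
  (17/6, -14/3) → f = -101/6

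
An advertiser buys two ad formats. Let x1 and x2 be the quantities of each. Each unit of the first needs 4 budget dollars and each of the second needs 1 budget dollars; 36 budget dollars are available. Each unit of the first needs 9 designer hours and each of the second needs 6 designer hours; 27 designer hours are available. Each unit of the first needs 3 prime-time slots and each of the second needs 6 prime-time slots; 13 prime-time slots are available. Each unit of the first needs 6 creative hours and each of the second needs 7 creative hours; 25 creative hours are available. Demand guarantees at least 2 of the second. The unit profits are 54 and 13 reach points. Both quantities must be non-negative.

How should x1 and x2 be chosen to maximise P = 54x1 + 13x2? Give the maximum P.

x1 = 1/3, x2 = 2, maximum P = 44

Corner points and P = 54x1 + 13x2:
  (0, 13/6) → P = 169/6
  (0, 2) → P = 26
  (1/3, 2) → P = 44

At the optimal vertex, 3x1 + 6x2 = 13 and x2 = 2.
Solving simultaneously gives x1 = 1/3, x2 = 2.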